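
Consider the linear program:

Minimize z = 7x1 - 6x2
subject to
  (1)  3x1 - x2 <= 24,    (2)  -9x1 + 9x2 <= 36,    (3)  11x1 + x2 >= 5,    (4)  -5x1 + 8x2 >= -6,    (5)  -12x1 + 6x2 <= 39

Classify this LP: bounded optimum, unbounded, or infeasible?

Extreme points and z = 7x1 - 6x2:
  (14, 18) → z = -10
  (186/19, 102/19) → z = 690/19
  (1/12, 49/12) → z = -287/12
  (46/93, -41/93) → z = 568/93
The feasible region has finitely many vertices and no improving ray; the minimum is -287/12 at (1/12, 49/12).

bounded optimum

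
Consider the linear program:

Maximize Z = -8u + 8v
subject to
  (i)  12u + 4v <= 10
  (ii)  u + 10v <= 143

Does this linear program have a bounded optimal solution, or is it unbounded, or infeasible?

unbounded

From the feasible point (-118/29, 853/58), moving in the direction (-10, 1) keeps every constraint satisfied while Z increases without bound.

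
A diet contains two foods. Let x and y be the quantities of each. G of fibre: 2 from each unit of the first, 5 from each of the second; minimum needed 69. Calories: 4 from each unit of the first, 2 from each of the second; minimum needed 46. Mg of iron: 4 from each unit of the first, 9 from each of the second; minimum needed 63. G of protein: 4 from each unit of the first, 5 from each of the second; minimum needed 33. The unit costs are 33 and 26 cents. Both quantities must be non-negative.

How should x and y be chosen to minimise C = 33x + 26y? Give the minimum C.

Feasible corners and C = 33x + 26y:
  (0, 23) → C = 598
  (69/2, 0) → C = 2277/2
  (23/4, 23/2) → C = 1955/4
The feasible region is unbounded (it extends along (0, 1), (1, 0)), but C strictly increases along every unbounded feasible direction, so there is no improving ray and the minimum is attained at a vertex.

At the optimal vertex, 2x + 5y = 69 and 4x + 2y = 46.
Solving simultaneously gives x = 23/4, y = 23/2.

x = 23/4, y = 23/2, minimum C = 1955/4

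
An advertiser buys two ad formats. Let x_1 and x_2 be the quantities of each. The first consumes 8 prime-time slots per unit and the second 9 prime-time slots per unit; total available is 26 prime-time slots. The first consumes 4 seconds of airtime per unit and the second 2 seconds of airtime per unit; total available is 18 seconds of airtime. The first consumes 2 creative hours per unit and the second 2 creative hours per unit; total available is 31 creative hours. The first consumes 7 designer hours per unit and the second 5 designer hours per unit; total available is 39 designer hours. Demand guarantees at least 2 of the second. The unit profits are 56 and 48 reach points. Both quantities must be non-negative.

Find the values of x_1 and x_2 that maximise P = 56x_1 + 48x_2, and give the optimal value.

Corner points and P = 56x_1 + 48x_2:
  (0, 26/9) → P = 416/3
  (0, 2) → P = 96
  (1, 2) → P = 152

At the optimal vertex, 8x_1 + 9x_2 = 26 and x_2 = 2.
Solving simultaneously gives x_1 = 1, x_2 = 2.

x_1 = 1, x_2 = 2, maximum P = 152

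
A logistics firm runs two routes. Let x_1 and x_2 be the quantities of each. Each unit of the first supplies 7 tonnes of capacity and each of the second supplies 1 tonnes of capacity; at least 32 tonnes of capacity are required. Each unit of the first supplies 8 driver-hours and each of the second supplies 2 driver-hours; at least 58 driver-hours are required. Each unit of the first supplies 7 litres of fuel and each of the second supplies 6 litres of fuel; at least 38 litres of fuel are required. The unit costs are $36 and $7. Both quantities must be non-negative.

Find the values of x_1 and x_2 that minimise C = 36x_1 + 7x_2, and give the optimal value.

Extreme points and C = 36x_1 + 7x_2:
  (0, 32) → C = 224
  (29/4, 0) → C = 261
  (1, 25) → C = 211
The feasible region is unbounded (it extends along (0, 1), (1, 0)), but C strictly increases along every unbounded feasible direction, so there is no improving ray and the minimum is attained at a vertex.

At the optimal vertex, 7x_1 + x_2 = 32 and 8x_1 + 2x_2 = 58.
Solving simultaneously gives x_1 = 1, x_2 = 25.

x_1 = 1, x_2 = 25, minimum C = 211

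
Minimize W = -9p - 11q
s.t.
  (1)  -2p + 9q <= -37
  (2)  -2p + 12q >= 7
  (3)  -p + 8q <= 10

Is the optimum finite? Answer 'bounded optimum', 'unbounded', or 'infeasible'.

The boundaries -2p + 9q = -37 and -2p + 12q = 7 meet at (169/2, 44/3), but that point violates -p + 8q ≤ 10. Every candidate vertex is excluded by some other constraint, so the feasible region is empty.

infeasible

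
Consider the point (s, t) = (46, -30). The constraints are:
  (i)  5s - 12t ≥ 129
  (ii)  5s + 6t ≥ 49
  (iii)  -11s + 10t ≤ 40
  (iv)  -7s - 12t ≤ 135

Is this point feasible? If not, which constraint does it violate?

(i): 590 ≥ 129 ✓
(ii): 50 ≥ 49 ✓
(iii): -806 ≤ 40 ✓
(iv): 38 ≤ 135 ✓

feasible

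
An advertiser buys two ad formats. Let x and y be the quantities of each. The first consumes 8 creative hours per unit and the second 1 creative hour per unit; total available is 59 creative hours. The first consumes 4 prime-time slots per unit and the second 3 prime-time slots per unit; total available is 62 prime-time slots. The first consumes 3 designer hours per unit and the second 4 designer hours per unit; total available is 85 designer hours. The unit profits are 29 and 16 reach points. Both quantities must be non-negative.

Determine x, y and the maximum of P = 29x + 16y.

x = 23/4, y = 13, maximum P = 1499/4

Vertices and P = 29x + 16y:
  (0, 0) → P = 0
  (0, 62/3) → P = 992/3
  (59/8, 0) → P = 1711/8
  (23/4, 13) → P = 1499/4

At the optimal vertex, 8x + y = 59 and 4x + 3y = 62.
Solving simultaneously gives x = 23/4, y = 13.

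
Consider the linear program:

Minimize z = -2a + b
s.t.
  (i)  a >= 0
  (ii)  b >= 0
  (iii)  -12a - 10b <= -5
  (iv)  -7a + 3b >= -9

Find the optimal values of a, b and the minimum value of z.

a = 9/7, b = 0, minimum z = -18/7

Extreme points and z = -2a + b:
  (0, 1/2) → z = 1/2
  (5/12, 0) → z = -5/6
  (9/7, 0) → z = -18/7
The feasible region is unbounded (it extends along (0, 1), (3, 7)), but z strictly increases along every unbounded feasible direction, so there is no improving ray and the minimum is attained at a vertex.

The binding constraints are b = 0 and -7a + 3b = -9.
Solving simultaneously gives a = 9/7, b = 0.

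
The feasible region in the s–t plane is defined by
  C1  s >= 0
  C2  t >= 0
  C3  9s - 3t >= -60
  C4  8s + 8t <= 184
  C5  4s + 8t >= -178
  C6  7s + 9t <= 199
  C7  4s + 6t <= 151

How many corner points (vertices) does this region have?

5

The feasible vertices (each the meet of two boundaries and inside every other half-plane) are:
  (0, 0)
  (0, 20)
  (23, 0)
  (19/34, 737/34)
  (4, 19)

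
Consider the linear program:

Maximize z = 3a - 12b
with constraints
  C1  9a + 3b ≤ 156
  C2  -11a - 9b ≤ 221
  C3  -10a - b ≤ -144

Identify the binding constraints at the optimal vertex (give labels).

C1 and C2

Corner points and z = 3a - 12b:
  (689/16, -1235/16) → z = 16887/16
  (92/7, 88/7) → z = -780/7
  (1517/79, -3794/79) → z = 50079/79

The maximum is at (689/16, -1235/16). Substituting into each constraint, equality holds for C1 and C2; the remaining constraints have slack.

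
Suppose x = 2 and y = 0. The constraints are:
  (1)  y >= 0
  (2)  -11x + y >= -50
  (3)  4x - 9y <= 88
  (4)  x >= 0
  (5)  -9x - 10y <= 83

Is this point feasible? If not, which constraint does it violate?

(1): 0 ≥ 0 ✓
(2): -22 ≥ -50 ✓
(3): 8 ≤ 88 ✓
(4): 2 ≥ 0 ✓
(5): -18 ≤ 83 ✓

feasible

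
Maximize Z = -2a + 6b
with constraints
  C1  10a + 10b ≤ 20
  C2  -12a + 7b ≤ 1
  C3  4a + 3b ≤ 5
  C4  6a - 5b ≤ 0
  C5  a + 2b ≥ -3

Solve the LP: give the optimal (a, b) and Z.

a = 1/2, b = 1, maximum Z = 5

Corner points and Z = -2a + 6b:
  (1/2, 1) → Z = 5
  (-5/18, -1/3) → Z = -13/9
  (25/38, 15/19) → Z = 65/19

The optimum lies where -12a + 7b = 1 and 4a + 3b = 5.
Solving simultaneously gives a = 1/2, b = 1.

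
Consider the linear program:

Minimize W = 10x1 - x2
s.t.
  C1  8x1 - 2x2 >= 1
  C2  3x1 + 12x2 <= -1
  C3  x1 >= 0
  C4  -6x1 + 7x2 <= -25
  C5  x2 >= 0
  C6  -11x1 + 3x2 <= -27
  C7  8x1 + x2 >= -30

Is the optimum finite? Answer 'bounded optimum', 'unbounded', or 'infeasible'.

infeasible

The boundaries 3x1 + 12x2 = -1 and -6x1 + 7x2 = -25 meet at (293/93, -27/31), but that point violates x2 ≥ 0. Every candidate vertex is excluded by some other constraint, so the feasible region is empty.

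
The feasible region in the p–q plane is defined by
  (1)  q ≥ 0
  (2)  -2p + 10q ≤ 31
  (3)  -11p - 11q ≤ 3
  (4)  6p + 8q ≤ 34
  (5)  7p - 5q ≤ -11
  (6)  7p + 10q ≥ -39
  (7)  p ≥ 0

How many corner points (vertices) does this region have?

3

Intersecting each pair of boundary lines and keeping only the points that satisfy every inequality leaves:
  (3/4, 13/4)
  (0, 31/10)
  (0, 11/5)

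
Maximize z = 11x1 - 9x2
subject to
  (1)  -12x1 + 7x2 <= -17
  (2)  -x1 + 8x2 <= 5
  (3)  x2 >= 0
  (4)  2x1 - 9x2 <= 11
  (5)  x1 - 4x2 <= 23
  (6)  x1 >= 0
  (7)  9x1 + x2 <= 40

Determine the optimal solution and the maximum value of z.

x1 = 40/9, x2 = 0, maximum z = 440/9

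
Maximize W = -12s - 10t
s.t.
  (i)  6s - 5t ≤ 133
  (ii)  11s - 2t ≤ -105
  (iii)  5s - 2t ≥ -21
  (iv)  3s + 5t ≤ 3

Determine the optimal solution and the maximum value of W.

s = -371/13, t = -791/13, maximum W = 12362/13

Vertices and W = -12s - 10t:
  (-791/43, -2093/43) → W = 30422/43
  (-371/13, -791/13) → W = 12362/13
  (-14, -49/2) → W = 413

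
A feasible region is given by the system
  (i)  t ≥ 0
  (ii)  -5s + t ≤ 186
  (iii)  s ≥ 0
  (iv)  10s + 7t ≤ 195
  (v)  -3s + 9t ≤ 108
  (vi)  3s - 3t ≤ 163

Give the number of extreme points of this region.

Intersecting each pair of boundary lines and keeping only the points that satisfy every inequality leaves:
  (0, 0)
  (39/2, 0)
  (0, 12)
  (9, 15)

4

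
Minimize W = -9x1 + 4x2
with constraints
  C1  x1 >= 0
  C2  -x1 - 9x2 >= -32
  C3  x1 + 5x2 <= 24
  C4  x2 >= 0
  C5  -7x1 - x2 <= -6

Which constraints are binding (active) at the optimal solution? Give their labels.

C3 and C4

Vertices and W = -9x1 + 4x2:
  (14, 2) → W = -118
  (11/31, 109/31) → W = 337/31
  (24, 0) → W = -216
  (6/7, 0) → W = -54/7

The minimum is at (24, 0). Substituting into each constraint, equality holds for C3 and C4; the remaining constraints have slack.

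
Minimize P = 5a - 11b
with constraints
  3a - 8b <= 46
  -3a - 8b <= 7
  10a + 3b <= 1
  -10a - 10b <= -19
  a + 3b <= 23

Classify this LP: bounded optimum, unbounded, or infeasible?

bounded optimum

Corner points and P = 5a - 11b:
  (-47/70, 18/7) → P = -443/14
  (-22/9, 229/27) → P = -2849/27
  (-173/20, 211/20) → P = -1593/10
The feasible region has finitely many vertices and no improving ray; the minimum is -1593/10 at (-173/20, 211/20).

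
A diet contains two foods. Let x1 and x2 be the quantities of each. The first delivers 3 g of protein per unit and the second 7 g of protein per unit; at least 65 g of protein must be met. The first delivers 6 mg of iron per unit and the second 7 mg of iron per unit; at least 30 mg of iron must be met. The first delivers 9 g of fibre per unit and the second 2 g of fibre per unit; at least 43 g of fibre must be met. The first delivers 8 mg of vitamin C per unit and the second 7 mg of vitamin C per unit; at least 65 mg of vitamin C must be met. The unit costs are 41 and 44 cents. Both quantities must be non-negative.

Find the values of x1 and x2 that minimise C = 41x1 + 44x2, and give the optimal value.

Vertices and C = 41x1 + 44x2:
  (0, 43/2) → C = 946
  (65/3, 0) → C = 2665/3
  (3, 8) → C = 475
The feasible region is unbounded (it extends along (0, 1), (1, 0)), but C strictly increases along every unbounded feasible direction, so there is no improving ray and the minimum is attained at a vertex.

The binding constraints are 3x1 + 7x2 = 65 and 9x1 + 2x2 = 43.
Solving simultaneously gives x1 = 3, x2 = 8.

x1 = 3, x2 = 8, minimum C = 475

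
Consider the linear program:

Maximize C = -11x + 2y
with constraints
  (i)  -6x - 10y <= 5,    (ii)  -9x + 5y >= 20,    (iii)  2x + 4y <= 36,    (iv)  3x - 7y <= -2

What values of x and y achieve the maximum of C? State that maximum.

x = -95, y = 113/2, maximum C = 1158

Feasible corners and C = -11x + 2y:
  (-15/8, 5/8) → C = 175/8
  (-95, 113/2) → C = 1158
  (50/23, 182/23) → C = -186/23

The binding constraints are -6x - 10y = 5 and 2x + 4y = 36.
Solving simultaneously gives x = -95, y = 113/2.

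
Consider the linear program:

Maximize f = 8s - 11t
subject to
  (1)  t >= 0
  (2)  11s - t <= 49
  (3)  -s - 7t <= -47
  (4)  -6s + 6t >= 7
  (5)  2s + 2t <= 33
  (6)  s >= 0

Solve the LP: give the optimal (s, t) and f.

Corner points and f = 8s - 11t:
  (301/60, 371/60) → f = -1673/60
  (131/24, 265/24) → f = -1867/24
  (233/48, 289/48) → f = -1315/48
  (0, 47/7) → f = -517/7
  (0, 33/2) → f = -363/2

At the optimal vertex, -s - 7t = -47 and -6s + 6t = 7.
Solving simultaneously gives s = 233/48, t = 289/48.

s = 233/48, t = 289/48, maximum f = -1315/48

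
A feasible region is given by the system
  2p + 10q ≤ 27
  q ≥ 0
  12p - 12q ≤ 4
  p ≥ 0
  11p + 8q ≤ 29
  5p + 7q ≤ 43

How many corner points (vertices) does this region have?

5

The feasible vertices (each the meet of two boundaries and inside every other half-plane) are:
  (0, 27/10)
  (37/47, 239/94)
  (1/3, 0)
  (0, 0)
  (5/3, 4/3)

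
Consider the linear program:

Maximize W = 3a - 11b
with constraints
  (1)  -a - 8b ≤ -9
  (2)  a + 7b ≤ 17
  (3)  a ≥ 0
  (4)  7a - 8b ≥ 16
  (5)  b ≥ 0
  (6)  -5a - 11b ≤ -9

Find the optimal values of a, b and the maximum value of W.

Corner points and W = 3a - 11b:
  (25/8, 47/64) → W = 83/64
  (9, 0) → W = 27
  (248/57, 103/57) → W = -389/57
  (17, 0) → W = 51

a = 17, b = 0, maximum W = 51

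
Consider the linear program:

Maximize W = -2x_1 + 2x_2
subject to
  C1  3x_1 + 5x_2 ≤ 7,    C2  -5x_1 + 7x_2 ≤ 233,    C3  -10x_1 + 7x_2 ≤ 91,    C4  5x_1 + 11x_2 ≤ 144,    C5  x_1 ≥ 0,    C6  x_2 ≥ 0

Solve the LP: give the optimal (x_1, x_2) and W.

Corner points and W = -2x_1 + 2x_2:
  (0, 7/5) → W = 14/5
  (7/3, 0) → W = -14/3
  (0, 0) → W = 0

x_1 = 0, x_2 = 7/5, maximum W = 14/5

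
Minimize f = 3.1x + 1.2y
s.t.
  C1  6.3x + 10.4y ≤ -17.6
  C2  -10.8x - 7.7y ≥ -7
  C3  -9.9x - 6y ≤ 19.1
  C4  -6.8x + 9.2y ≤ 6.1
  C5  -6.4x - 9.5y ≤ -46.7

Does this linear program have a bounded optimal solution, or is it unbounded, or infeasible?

infeasible

The boundaries 6.3x + 10.4y = -17.6 and -10.8x - 7.7y = -7 meet at (6944/2127, -2602/709), but that point violates -6.4x - 9.5y ≤ -46.7. Every candidate vertex is excluded by some other constraint, so the feasible region is empty.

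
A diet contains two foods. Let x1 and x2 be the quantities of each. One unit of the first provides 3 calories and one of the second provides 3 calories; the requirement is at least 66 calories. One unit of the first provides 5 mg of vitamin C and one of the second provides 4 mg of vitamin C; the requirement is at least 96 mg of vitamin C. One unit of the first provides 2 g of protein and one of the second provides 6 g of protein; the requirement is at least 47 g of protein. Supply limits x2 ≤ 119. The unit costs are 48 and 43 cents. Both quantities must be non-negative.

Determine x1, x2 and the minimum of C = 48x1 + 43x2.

Vertices and C = 48x1 + 43x2:
  (0, 24) → C = 1032
  (0, 119) → C = 5117
  (47/2, 0) → C = 1128
  (8, 14) → C = 986
  (85/4, 3/4) → C = 4209/4
The feasible region is unbounded (it extends along (1, 0)), but C strictly increases along every unbounded feasible direction, so there is no improving ray and the minimum is attained at a vertex.

The binding constraints are 3x1 + 3x2 = 66 and 5x1 + 4x2 = 96.
Solving simultaneously gives x1 = 8, x2 = 14.

x1 = 8, x2 = 14, minimum C = 986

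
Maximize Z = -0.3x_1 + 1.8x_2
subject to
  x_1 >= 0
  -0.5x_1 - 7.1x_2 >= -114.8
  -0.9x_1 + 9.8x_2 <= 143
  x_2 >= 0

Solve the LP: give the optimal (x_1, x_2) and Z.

x_1 = 0, x_2 = 715/49, maximum Z = 1287/49

Vertices and Z = -0.3x_1 + 1.8x_2:
  (0, 715/49) → Z = 1287/49
  (0, 0) → Z = 0
  (10974/1129, 17482/1129) → Z = 140877/5645
  (1148/5, 0) → Z = -1722/25

The binding constraints are x_1 = 0 and -0.9x_1 + 9.8x_2 = 143.
Solving simultaneously gives x_1 = 0, x_2 = 715/49.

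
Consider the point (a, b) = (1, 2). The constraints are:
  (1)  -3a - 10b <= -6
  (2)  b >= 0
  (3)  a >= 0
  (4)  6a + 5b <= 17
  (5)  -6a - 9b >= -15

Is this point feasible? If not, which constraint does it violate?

not feasible — violates (5)

Constraint (5): -6a - 9b = -24, which is not ≥ -15. All other constraints are satisfied.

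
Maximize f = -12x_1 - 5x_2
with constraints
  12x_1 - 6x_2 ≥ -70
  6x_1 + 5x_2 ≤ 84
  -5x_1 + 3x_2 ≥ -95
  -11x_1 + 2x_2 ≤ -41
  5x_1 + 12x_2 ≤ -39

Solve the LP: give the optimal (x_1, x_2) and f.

Corner points and f = -12x_1 - 5x_2:
  (-67/23, -840/23) → f = 5004/23
  (341/25, -134/15) → f = -8926/75
  (207/71, -317/71) → f = -899/71

At the optimal vertex, -5x_1 + 3x_2 = -95 and -11x_1 + 2x_2 = -41.
Solving simultaneously gives x_1 = -67/23, x_2 = -840/23.

x_1 = -67/23, x_2 = -840/23, maximum f = 5004/23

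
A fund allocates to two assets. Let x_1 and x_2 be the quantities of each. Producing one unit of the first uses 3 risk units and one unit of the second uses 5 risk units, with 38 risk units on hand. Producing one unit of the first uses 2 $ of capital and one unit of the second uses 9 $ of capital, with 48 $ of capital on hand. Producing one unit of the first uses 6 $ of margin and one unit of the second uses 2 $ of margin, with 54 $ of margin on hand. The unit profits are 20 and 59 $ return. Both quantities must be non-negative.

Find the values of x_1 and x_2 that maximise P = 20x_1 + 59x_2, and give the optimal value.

x_1 = 6, x_2 = 4, maximum P = 356

Feasible corners and P = 20x_1 + 59x_2:
  (0, 0) → P = 0
  (0, 16/3) → P = 944/3
  (9, 0) → P = 180
  (6, 4) → P = 356
  (97/12, 11/4) → P = 3887/12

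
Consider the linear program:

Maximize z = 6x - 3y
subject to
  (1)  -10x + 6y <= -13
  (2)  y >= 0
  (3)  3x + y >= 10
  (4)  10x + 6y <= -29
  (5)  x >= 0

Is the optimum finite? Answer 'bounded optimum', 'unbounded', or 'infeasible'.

The boundaries -10x + 6y = -13 and 3x + y = 10 meet at (73/28, 61/28), but that point violates 10x + 6y ≤ -29. Every candidate vertex is excluded by some other constraint, so the feasible region is empty.

infeasible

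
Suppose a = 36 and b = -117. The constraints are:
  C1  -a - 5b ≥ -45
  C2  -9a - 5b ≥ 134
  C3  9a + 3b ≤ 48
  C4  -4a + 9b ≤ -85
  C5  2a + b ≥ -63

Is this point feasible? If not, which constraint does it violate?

feasible

C1: 549 ≥ -45 ✓
C2: 261 ≥ 134 ✓
C3: -27 ≤ 48 ✓
C4: -1197 ≤ -85 ✓
C5: -45 ≥ -63 ✓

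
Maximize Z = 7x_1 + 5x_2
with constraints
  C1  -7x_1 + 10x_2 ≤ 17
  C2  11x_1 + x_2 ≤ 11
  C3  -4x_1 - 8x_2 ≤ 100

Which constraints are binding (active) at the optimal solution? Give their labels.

Feasible corners and Z = 7x_1 + 5x_2:
  (31/39, 88/39) → Z = 219/13
  (-71/6, -79/12) → Z = -463/4
  (47/21, -286/21) → Z = -367/7

The maximum is at (31/39, 88/39). Substituting into each constraint, equality holds for C1 and C2; the remaining constraints have slack.

C1 and C2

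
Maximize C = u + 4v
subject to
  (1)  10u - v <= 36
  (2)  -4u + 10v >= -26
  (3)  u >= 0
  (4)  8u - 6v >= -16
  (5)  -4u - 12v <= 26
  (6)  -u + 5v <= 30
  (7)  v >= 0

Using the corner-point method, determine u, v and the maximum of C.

Extreme points and C = u + 4v:
  (30/7, 48/7) → C = 222/7
  (18/5, 0) → C = 18/5
  (0, 8/3) → C = 32/3
  (0, 0) → C = 0
  (50/17, 112/17) → C = 498/17

The binding constraints are 10u - v = 36 and -u + 5v = 30.
Solving simultaneously gives u = 30/7, v = 48/7.

u = 30/7, v = 48/7, maximum C = 222/7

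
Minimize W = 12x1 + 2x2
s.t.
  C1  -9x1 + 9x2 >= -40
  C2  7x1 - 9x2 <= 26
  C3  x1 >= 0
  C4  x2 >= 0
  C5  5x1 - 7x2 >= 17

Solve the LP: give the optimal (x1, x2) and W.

x1 = 17/5, x2 = 0, minimum W = 204/5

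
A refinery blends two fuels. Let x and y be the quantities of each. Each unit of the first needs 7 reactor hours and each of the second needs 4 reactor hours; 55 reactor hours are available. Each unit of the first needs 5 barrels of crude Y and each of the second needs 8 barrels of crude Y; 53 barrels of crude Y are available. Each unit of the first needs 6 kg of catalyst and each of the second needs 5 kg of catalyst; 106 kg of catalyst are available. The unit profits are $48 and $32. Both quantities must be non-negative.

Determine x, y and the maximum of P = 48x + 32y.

Extreme points and P = 48x + 32y:
  (0, 0) → P = 0
  (0, 53/8) → P = 212
  (55/7, 0) → P = 2640/7
  (19/3, 8/3) → P = 1168/3

x = 19/3, y = 8/3, maximum P = 1168/3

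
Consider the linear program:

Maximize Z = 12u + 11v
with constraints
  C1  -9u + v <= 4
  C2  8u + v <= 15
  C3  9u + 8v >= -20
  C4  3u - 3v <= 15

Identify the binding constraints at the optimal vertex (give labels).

Vertices and Z = 12u + 11v:
  (11/17, 167/17) → Z = 1969/17
  (-52/81, -16/9) → Z = -736/27
  (20/9, -25/9) → Z = -35/9
  (20/17, -65/17) → Z = -475/17

The maximum is at (11/17, 167/17). Substituting into each constraint, equality holds for C1 and C2; the remaining constraints have slack.

C1 and C2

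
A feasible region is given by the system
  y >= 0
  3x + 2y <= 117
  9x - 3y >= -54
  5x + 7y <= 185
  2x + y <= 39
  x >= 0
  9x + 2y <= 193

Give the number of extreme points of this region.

5

Pairwise boundary intersections that survive every other constraint:
  (39/2, 0)
  (0, 0)
  (59/26, 645/26)
  (0, 18)
  (88/9, 175/9)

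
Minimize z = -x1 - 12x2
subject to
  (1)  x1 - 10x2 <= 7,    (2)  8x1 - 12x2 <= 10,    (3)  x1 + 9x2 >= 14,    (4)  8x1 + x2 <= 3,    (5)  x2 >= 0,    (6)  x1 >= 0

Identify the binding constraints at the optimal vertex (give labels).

(4) and (6)

Corner points and z = -x1 - 12x2:
  (13/71, 109/71) → z = -1321/71
  (0, 14/9) → z = -56/3
  (0, 3) → z = -36

The minimum is at (0, 3). Substituting into each constraint, equality holds for (4) and (6); the remaining constraints have slack.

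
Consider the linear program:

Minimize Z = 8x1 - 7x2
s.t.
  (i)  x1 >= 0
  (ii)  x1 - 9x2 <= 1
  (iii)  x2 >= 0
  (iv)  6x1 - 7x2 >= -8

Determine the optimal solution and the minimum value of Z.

x1 = 0, x2 = 8/7, minimum Z = -8

Corner points and Z = 8x1 - 7x2:
  (0, 0) → Z = 0
  (0, 8/7) → Z = -8
  (1, 0) → Z = 8
The feasible region is unbounded (it extends along (7, 6), (9, 1)), but Z strictly increases along every unbounded feasible direction, so there is no improving ray and the minimum is attained at a vertex.

At the optimal vertex, x1 = 0 and 6x1 - 7x2 = -8.
Solving simultaneously gives x1 = 0, x2 = 8/7.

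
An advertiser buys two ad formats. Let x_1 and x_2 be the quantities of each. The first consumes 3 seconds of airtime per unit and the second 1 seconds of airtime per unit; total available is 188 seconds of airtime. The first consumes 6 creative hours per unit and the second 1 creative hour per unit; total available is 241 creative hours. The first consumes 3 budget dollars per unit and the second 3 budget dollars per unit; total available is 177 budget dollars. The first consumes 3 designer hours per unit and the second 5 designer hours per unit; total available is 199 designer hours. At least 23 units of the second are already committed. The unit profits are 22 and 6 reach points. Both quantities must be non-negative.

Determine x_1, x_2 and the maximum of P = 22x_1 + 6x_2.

x_1 = 28, x_2 = 23, maximum P = 754

Corner points and P = 22x_1 + 6x_2:
  (0, 199/5) → P = 1194/5
  (0, 23) → P = 138
  (28, 23) → P = 754

The optimum lies where 3x_1 + 5x_2 = 199 and x_2 = 23.
Solving simultaneously gives x_1 = 28, x_2 = 23.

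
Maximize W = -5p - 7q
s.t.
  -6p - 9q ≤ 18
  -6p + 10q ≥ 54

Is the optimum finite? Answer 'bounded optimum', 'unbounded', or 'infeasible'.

unbounded

From the feasible point (-111/19, 36/19), moving in the direction (-9, 6) keeps every constraint satisfied while W increases without bound.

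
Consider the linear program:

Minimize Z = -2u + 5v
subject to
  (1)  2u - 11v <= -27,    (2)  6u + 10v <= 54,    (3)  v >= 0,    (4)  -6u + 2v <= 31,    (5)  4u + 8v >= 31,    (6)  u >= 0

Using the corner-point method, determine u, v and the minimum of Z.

u = 162/43, v = 135/43, minimum Z = 351/43

Extreme points and Z = -2u + 5v:
  (162/43, 135/43) → Z = 351/43
  (25/12, 17/6) → Z = 10
  (0, 27/5) → Z = 27
  (0, 31/8) → Z = 155/8

The binding constraints are 2u - 11v = -27 and 6u + 10v = 54.
Solving simultaneously gives u = 162/43, v = 135/43.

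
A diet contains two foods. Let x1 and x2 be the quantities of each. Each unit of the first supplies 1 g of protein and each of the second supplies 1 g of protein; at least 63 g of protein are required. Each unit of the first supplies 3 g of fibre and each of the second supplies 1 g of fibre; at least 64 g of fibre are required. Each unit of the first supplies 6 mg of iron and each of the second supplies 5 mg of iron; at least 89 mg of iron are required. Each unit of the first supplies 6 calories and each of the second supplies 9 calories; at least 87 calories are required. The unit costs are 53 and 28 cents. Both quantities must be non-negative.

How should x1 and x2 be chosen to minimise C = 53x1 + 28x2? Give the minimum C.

x1 = 1/2, x2 = 125/2, minimum C = 3553/2

The feasible region is unbounded (it extends along (0, 1), (1, 0)), but C strictly increases along every unbounded feasible direction, so there is no improving ray and the minimum is attained at a vertex.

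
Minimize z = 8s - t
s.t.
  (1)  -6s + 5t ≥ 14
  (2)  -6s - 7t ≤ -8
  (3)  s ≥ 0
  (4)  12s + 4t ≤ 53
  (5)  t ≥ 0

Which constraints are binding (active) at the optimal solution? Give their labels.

(3) and (4)

Feasible corners and z = 8s - t:
  (0, 14/5) → z = -14/5
  (209/84, 81/14) → z = 593/42
  (0, 53/4) → z = -53/4

The minimum is at (0, 53/4). Substituting into each constraint, equality holds for (3) and (4); the remaining constraints have slack.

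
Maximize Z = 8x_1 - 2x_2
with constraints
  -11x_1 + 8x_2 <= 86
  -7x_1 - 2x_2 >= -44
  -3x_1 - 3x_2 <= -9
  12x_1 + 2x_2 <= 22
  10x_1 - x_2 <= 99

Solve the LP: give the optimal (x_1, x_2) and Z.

Extreme points and Z = 8x_1 - 2x_2:
  (-62/19, 119/19) → Z = -734/19
  (2/59, 637/59) → Z = -1258/59
  (8/5, 7/5) → Z = 10

The binding constraints are -3x_1 - 3x_2 = -9 and 12x_1 + 2x_2 = 22.
Solving simultaneously gives x_1 = 8/5, x_2 = 7/5.

x_1 = 8/5, x_2 = 7/5, maximum Z = 10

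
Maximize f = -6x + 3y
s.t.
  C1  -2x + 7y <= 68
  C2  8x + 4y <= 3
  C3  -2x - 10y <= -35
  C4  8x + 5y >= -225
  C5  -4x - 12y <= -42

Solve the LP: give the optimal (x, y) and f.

Extreme points and f = -6x + 3y:
  (-251/64, 275/32) → f = 789/16
  (-261/26, 89/13) → f = 1050/13
  (-33/20, 81/20) → f = 441/20

The optimum lies where -2x + 7y = 68 and -4x - 12y = -42.
Solving simultaneously gives x = -261/26, y = 89/13.

x = -261/26, y = 89/13, maximum f = 1050/13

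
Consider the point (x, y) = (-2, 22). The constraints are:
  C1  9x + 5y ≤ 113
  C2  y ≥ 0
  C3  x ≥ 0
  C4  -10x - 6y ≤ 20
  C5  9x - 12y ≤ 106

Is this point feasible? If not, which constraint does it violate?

Constraint C3: x = -2, which is not ≥ 0. All other constraints are satisfied.

not feasible — violates C3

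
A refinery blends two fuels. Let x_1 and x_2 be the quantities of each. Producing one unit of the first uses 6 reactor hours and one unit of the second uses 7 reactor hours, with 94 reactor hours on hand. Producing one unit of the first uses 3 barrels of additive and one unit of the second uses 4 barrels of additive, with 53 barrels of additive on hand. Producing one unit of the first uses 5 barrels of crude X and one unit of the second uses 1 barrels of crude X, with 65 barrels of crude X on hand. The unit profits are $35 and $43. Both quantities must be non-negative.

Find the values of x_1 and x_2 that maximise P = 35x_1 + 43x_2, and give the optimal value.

Feasible corners and P = 35x_1 + 43x_2:
  (0, 0) → P = 0
  (0, 53/4) → P = 2279/4
  (13, 0) → P = 455
  (5/3, 12) → P = 1723/3
  (361/29, 80/29) → P = 16075/29

x_1 = 5/3, x_2 = 12, maximum P = 1723/3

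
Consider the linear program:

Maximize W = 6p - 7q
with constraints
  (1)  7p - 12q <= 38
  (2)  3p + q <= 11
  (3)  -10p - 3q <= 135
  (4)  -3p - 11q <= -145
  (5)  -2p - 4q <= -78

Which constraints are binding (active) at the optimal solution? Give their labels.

Extreme points and W = 6p - 7q:
  (-168, 515) → W = -4613
  (-17/5, 106/5) → W = -844/5
  (-387/17, 525/17) → W = -5997/17

The maximum is at (-17/5, 106/5). Substituting into each constraint, equality holds for (2) and (5); the remaining constraints have slack.

(2) and (5)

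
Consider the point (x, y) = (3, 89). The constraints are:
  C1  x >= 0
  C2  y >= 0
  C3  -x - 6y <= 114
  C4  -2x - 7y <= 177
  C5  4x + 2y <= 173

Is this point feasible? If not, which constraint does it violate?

not feasible — violates C5

Constraint C5: 4x + 2y = 190, which is not ≤ 173. All other constraints are satisfied.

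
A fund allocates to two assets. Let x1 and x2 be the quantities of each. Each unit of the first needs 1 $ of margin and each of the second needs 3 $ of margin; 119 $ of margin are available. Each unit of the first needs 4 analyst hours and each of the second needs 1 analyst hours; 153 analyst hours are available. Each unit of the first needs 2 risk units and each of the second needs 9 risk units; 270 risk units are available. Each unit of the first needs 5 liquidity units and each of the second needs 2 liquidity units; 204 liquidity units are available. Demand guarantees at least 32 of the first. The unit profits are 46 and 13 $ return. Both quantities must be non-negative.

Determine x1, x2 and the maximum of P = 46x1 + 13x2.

x1 = 34, x2 = 17, maximum P = 1785

Corner points and P = 46x1 + 13x2:
  (153/4, 0) → P = 3519/2
  (32, 0) → P = 1472
  (34, 17) → P = 1785
  (32, 22) → P = 1758

The binding constraints are 4x1 + x2 = 153 and 5x1 + 2x2 = 204.
Solving simultaneously gives x1 = 34, x2 = 17.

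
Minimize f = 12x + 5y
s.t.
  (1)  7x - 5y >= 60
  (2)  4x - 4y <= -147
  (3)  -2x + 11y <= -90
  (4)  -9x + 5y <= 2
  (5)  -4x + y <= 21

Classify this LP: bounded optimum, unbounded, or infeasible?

The boundaries 7x - 5y = 60 and 4x - 4y = -147 meet at (975/8, 1269/8), but that point violates -2x + 11y ≤ -90. Every candidate vertex is excluded by some other constraint, so the feasible region is empty.

infeasible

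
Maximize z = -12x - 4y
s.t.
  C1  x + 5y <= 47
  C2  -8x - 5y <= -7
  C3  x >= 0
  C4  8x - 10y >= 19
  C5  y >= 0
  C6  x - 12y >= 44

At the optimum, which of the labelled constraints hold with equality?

C5 and C6

Corner points and z = -12x - 4y:
  (47, 0) → z = -564
  (784/17, 3/17) → z = -9420/17
  (44, 0) → z = -528

The maximum is at (44, 0). Substituting into each constraint, equality holds for C5 and C6; the remaining constraints have slack.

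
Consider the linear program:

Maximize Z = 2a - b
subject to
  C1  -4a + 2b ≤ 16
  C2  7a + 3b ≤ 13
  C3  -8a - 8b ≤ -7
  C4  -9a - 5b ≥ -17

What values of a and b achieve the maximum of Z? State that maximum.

Feasible corners and Z = 2a - b:
  (-19/8, 13/4) → Z = -8
  (-23/19, 106/19) → Z = -8
  (83/32, -55/32) → Z = 221/32
  (7/4, 1/4) → Z = 13/4

The binding constraints are 7a + 3b = 13 and -8a - 8b = -7.
Solving simultaneously gives a = 83/32, b = -55/32.

a = 83/32, b = -55/32, maximum Z = 221/32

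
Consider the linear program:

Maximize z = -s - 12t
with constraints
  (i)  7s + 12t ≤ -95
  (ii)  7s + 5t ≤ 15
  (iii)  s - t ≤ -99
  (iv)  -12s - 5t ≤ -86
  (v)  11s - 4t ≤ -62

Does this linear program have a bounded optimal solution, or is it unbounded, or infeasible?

The boundaries 7s + 12t = -95 and s - t = -99 meet at (-1283/19, 598/19), but that point violates -12s - 5t ≤ -86. Every candidate vertex is excluded by some other constraint, so the feasible region is empty.

infeasible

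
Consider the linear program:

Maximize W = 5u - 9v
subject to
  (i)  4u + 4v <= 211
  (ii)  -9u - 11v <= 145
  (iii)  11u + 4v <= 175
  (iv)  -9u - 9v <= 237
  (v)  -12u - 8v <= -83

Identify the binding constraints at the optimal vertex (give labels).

Vertices and W = 5u - 9v:
  (-36/7, 1621/28) → W = -2187/4
  (-339/4, 275/2) → W = -6645/4
  (267/10, -1187/40) → W = 16023/40

The maximum is at (267/10, -1187/40). Substituting into each constraint, equality holds for (iii) and (v); the remaining constraints have slack.

(iii) and (v)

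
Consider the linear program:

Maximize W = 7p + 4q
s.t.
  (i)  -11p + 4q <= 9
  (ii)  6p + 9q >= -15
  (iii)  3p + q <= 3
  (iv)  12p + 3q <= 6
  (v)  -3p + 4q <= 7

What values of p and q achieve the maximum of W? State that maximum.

p = 1/19, q = 34/19, maximum W = 143/19

Extreme points and W = 7p + 4q:
  (-47/41, -37/41) → W = -477/41
  (-1/4, 25/16) → W = 9/2
  (11/10, -12/5) → W = -19/10
  (1/19, 34/19) → W = 143/19

The binding constraints are 12p + 3q = 6 and -3p + 4q = 7.
Solving simultaneously gives p = 1/19, q = 34/19.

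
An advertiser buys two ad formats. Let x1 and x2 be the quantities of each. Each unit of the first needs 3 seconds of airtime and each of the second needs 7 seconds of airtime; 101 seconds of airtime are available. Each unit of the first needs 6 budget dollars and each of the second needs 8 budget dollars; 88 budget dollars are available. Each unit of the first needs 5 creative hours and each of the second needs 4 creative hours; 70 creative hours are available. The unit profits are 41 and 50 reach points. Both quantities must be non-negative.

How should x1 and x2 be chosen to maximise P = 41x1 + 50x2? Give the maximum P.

Extreme points and P = 41x1 + 50x2:
  (0, 0) → P = 0
  (0, 11) → P = 550
  (14, 0) → P = 574
  (13, 5/4) → P = 1191/2

At the optimal vertex, 6x1 + 8x2 = 88 and 5x1 + 4x2 = 70.
Solving simultaneously gives x1 = 13, x2 = 5/4.

x1 = 13, x2 = 5/4, maximum P = 1191/2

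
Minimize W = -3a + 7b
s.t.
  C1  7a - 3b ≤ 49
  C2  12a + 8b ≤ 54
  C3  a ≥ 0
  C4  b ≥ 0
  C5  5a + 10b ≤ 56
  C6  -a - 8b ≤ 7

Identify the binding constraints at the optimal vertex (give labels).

Extreme points and W = -3a + 7b:
  (9/2, 0) → W = -27/2
  (23/20, 201/40) → W = 1269/40
  (0, 0) → W = 0
  (0, 28/5) → W = 196/5

The minimum is at (9/2, 0). Substituting into each constraint, equality holds for C2 and C4; the remaining constraints have slack.

C2 and C4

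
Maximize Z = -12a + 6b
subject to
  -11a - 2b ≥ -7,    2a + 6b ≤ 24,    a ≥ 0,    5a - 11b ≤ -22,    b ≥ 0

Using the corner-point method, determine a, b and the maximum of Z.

Feasible corners and Z = -12a + 6b:
  (0, 7/2) → Z = 21
  (33/131, 277/131) → Z = 1266/131
  (0, 2) → Z = 12

The binding constraints are -11a - 2b = -7 and a = 0.
Solving simultaneously gives a = 0, b = 7/2.

a = 0, b = 7/2, maximum Z = 21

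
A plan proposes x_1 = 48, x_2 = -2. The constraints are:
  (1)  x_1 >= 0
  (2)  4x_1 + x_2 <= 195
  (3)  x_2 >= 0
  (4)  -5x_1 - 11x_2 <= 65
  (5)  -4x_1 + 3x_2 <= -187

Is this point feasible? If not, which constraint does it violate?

not feasible — violates (3)

Constraint (3): x_2 = -2, which is not ≥ 0. All other constraints are satisfied.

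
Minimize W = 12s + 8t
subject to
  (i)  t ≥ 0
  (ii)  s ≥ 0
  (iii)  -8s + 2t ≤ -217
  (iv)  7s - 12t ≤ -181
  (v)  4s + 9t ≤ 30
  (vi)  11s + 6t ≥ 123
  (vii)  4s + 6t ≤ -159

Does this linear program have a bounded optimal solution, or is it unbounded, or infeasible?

infeasible

The boundaries 11s + 6t = 123 and 4s + 6t = -159 meet at (282/7, -747/14), but that point violates t ≥ 0. Every candidate vertex is excluded by some other constraint, so the feasible region is empty.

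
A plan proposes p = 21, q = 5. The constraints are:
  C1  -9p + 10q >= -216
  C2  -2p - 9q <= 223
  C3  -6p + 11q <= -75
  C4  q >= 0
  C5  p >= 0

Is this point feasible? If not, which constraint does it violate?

Constraint C3: -6p + 11q = -71, which is not ≤ -75. All other constraints are satisfied.

not feasible — violates C3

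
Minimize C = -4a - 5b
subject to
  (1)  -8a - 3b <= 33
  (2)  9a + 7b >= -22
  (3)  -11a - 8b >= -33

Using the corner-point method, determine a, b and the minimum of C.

a = -363/31, b = 627/31, minimum C = -1683/31

Vertices and C = -4a - 5b:
  (-165/29, 121/29) → C = 55/29
  (-363/31, 627/31) → C = -1683/31
  (407/5, -539/5) → C = 1067/5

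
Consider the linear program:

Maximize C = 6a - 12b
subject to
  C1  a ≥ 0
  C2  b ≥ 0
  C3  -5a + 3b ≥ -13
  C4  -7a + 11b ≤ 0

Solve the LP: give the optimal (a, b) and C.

Corner points and C = 6a - 12b:
  (0, 0) → C = 0
  (13/5, 0) → C = 78/5
  (143/34, 91/34) → C = -117/17

At the optimal vertex, b = 0 and -5a + 3b = -13.
Solving simultaneously gives a = 13/5, b = 0.

a = 13/5, b = 0, maximum C = 78/5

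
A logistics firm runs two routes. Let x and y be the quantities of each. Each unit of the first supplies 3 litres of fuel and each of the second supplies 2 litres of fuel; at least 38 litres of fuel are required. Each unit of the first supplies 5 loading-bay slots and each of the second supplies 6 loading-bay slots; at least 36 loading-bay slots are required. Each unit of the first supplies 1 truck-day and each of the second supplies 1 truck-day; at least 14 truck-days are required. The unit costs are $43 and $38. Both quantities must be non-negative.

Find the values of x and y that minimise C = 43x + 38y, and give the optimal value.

x = 10, y = 4, minimum C = 582

The feasible region is unbounded (it extends along (0, 1), (1, 0)), but C strictly increases along every unbounded feasible direction, so there is no improving ray and the minimum is attained at a vertex.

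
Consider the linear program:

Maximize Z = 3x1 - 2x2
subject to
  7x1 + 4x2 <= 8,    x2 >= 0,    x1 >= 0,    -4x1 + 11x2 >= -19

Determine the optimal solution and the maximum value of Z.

Vertices and Z = 3x1 - 2x2:
  (8/7, 0) → Z = 24/7
  (0, 2) → Z = -4
  (0, 0) → Z = 0

The optimum lies where 7x1 + 4x2 = 8 and x2 = 0.
Solving simultaneously gives x1 = 8/7, x2 = 0.

x1 = 8/7, x2 = 0, maximum Z = 24/7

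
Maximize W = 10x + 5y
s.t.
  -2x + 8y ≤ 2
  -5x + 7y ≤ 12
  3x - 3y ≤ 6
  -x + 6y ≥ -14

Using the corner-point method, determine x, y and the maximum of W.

x = 3, y = 1, maximum W = 35

Extreme points and W = 10x + 5y:
  (-41/13, -7/13) → W = -445/13
  (3, 1) → W = 35
  (-170/23, -82/23) → W = -2110/23
  (-2/5, -12/5) → W = -16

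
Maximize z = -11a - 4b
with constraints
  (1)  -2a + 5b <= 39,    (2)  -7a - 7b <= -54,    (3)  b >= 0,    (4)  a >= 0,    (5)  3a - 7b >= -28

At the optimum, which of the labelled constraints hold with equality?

Vertices and z = -11a - 4b:
  (133, 61) → z = -1707
  (54/7, 0) → z = -594/7
  (13/5, 179/35) → z = -1717/35
The feasible region is unbounded (it extends along (1, 0), (5, 2)), but z strictly decreases along every unbounded feasible direction, so there is no improving ray and the maximum is attained at a vertex.

The maximum is at (13/5, 179/35). Substituting into each constraint, equality holds for (2) and (5); the remaining constraints have slack.

(2) and (5)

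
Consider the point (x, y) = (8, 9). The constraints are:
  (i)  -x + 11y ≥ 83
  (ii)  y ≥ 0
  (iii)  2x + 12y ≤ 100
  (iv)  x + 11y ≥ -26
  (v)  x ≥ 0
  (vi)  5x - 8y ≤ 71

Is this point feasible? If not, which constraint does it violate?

Constraint (iii): 2x + 12y = 124, which is not ≤ 100. All other constraints are satisfied.

not feasible — violates (iii)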